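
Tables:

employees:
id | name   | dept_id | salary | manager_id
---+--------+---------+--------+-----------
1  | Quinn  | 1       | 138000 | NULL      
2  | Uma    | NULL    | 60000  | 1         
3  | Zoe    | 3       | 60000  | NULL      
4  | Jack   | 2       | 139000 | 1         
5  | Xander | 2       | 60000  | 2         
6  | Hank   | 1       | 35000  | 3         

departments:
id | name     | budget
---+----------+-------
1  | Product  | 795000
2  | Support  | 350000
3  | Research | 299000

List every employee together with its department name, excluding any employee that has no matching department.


INNER JOIN keeps only employees rows whose dept_id matches an id in departments. Walk through each employee:
  - employee 1 (Quinn): dept_id=1 -> matches Product
  - employee 2 (Uma): dept_id=NULL, no match -> dropped
  - employee 3 (Zoe): dept_id=3 -> matches Research
  - employee 4 (Jack): dept_id=2 -> matches Support
  - employee 5 (Xander): dept_id=2 -> matches Support
  - employee 6 (Hank): dept_id=1 -> matches Product
So 1 of 6 rows is dropped.

SQL:
SELECT a.name, b.name AS department
FROM employees a
INNER JOIN departments b ON a.dept_id = b.id

Result:
name   | department
-------+-----------
Quinn  | Product   
Zoe    | Research  
Jack   | Support   
Xander | Support   
Hank   | Product   


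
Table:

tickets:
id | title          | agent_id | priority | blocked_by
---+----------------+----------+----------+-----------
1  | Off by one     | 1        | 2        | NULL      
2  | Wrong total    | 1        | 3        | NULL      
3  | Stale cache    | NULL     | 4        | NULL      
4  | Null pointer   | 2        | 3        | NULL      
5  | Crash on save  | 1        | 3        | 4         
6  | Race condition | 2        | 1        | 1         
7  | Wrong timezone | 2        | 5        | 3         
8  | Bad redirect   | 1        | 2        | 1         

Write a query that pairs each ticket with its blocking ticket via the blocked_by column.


This is a self-join: tickets is joined to a second copy of itself, matching each row's blocked_by to another row's id. Use LEFT JOIN so rows with blocked_by=NULL are kept.
  - ticket 1 (Off by one): blocked_by=NULL -> NULL
  - ticket 2 (Wrong total): blocked_by=NULL -> NULL
  - ticket 3 (Stale cache): blocked_by=NULL -> NULL
  - ticket 4 (Null pointer): blocked_by=NULL -> NULL
  - ticket 5 (Crash on save): blocked_by=4 -> Null pointer
  - ticket 6 (Race condition): blocked_by=1 -> Off by one
  - ticket 7 (Wrong timezone): blocked_by=3 -> Stale cache
  - ticket 8 (Bad redirect): blocked_by=1 -> Off by one

SQL:
SELECT a.title AS item, b.title AS blocked_by
FROM tickets a
LEFT JOIN tickets b ON a.blocked_by = b.id

Result:
item           | blocked_by  
---------------+-------------
Off by one     | NULL        
Wrong total    | NULL        
Stale cache    | NULL        
Null pointer   | NULL        
Crash on save  | Null pointer
Race condition | Off by one  
Wrong timezone | Stale cache 
Bad redirect   | Off by one  


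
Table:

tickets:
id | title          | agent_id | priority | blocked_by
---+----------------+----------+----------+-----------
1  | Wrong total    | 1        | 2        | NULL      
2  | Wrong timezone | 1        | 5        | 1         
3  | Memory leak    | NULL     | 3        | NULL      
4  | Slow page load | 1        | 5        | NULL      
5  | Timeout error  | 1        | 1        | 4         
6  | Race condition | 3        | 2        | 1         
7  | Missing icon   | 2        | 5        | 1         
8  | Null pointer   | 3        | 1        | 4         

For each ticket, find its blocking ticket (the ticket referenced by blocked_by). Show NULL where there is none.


This is a self-join: tickets is joined to a second copy of itself, matching each row's blocked_by to another row's id. Use LEFT JOIN so rows with blocked_by=NULL are kept.
  - ticket 1 (Wrong total): blocked_by=NULL -> NULL
  - ticket 2 (Wrong timezone): blocked_by=1 -> Wrong total
  - ticket 3 (Memory leak): blocked_by=NULL -> NULL
  - ticket 4 (Slow page load): blocked_by=NULL -> NULL
  - ticket 5 (Timeout error): blocked_by=4 -> Slow page load
  - ticket 6 (Race condition): blocked_by=1 -> Wrong total
  - ticket 7 (Missing icon): blocked_by=1 -> Wrong total
  - ticket 8 (Null pointer): blocked_by=4 -> Slow page load

SQL:
SELECT a.title AS item, b.title AS blocked_by
FROM tickets a
LEFT JOIN tickets b ON a.blocked_by = b.id

Result:
item           | blocked_by    
---------------+---------------
Wrong total    | NULL          
Wrong timezone | Wrong total   
Memory leak    | NULL          
Slow page load | NULL          
Timeout error  | Slow page load
Race condition | Wrong total   
Missing icon   | Wrong total   
Null pointer   | Slow page load


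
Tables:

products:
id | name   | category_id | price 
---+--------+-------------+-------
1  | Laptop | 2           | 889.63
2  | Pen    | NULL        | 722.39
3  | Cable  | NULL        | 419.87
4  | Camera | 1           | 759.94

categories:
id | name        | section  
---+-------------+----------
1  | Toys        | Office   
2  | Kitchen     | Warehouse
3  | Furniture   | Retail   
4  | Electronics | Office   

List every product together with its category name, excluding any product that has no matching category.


INNER JOIN keeps only products rows whose category_id matches an id in categories. Walk through each product:
  - product 1 (Laptop): category_id=2 -> matches Kitchen
  - product 2 (Pen): category_id=NULL, no match -> dropped
  - product 3 (Cable): category_id=NULL, no match -> dropped
  - product 4 (Camera): category_id=1 -> matches Toys
So 2 of 4 rows are dropped.

SQL:
SELECT a.name, b.name AS category
FROM products a
INNER JOIN categories b ON a.category_id = b.id

Result:
name   | category
-------+---------
Laptop | Kitchen 
Camera | Toys    


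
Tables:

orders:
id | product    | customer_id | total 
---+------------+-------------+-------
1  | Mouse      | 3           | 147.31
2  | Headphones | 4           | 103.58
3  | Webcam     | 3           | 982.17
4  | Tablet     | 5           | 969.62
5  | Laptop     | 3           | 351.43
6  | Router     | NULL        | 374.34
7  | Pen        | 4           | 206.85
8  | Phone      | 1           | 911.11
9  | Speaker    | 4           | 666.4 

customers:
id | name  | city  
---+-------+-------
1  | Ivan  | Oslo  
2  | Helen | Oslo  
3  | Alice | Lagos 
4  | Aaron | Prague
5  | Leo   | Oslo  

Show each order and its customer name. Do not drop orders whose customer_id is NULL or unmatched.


LEFT JOIN keeps every row from orders (the left table); where customer_id has no match in customers, the customer columns become NULL. Walk through each order:
  - order 1 (Mouse): customer_id=3 -> matches Alice
  - order 2 (Headphones): customer_id=4 -> matches Aaron
  - order 3 (Webcam): customer_id=3 -> matches Alice
  - order 4 (Tablet): customer_id=5 -> matches Leo
  - order 5 (Laptop): customer_id=3 -> matches Alice
  - order 6 (Router): customer_id=NULL, no match -> kept with NULL
  - order 7 (Pen): customer_id=4 -> matches Aaron
  - order 8 (Phone): customer_id=1 -> matches Ivan
  - order 9 (Speaker): customer_id=4 -> matches Aaron
All 9 rows appear; 1 has NULL customer.

SQL:
SELECT a.product, b.name AS customer
FROM orders a
LEFT JOIN customers b ON a.customer_id = b.id

Result:
product    | customer
-----------+---------
Mouse      | Alice   
Headphones | Aaron   
Webcam     | Alice   
Tablet     | Leo     
Laptop     | Alice   
Router     | NULL    
Pen        | Aaron   
Phone      | Ivan    
Speaker    | Aaron   


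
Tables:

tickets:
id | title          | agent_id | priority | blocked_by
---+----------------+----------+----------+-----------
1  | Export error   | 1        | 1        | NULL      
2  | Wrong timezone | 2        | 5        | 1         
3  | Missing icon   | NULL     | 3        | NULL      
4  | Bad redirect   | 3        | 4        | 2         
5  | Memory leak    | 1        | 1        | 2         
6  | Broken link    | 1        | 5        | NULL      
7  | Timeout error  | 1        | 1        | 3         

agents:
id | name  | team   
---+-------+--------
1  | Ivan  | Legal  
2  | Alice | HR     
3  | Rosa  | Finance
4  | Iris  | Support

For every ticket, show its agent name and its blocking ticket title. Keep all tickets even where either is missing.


Two LEFT JOINs from the same base table tickets: one to agents via agent_id, one to tickets itself via blocked_by. Both are LEFT so every ticket is preserved.
Match against agents:
  - ticket 1 (Export error): agent_id=1 -> matches Ivan
  - ticket 2 (Wrong timezone): agent_id=2 -> matches Alice
  - ticket 3 (Missing icon): agent_id=NULL, no match -> kept with NULL
  - ticket 4 (Bad redirect): agent_id=3 -> matches Rosa
  - ticket 5 (Memory leak): agent_id=1 -> matches Ivan
  - ticket 6 (Broken link): agent_id=1 -> matches Ivan
  - ticket 7 (Timeout error): agent_id=1 -> matches Ivan
Match against tickets (self):
  - ticket 1 (Export error): blocked_by=NULL -> NULL
  - ticket 2 (Wrong timezone): blocked_by=1 -> Export error
  - ticket 3 (Missing icon): blocked_by=NULL -> NULL
  - ticket 4 (Bad redirect): blocked_by=2 -> Wrong timezone
  - ticket 5 (Memory leak): blocked_by=2 -> Wrong timezone
  - ticket 6 (Broken link): blocked_by=NULL -> NULL
  - ticket 7 (Timeout error): blocked_by=3 -> Missing icon

SQL:
SELECT a.title, b.name AS agent, c.title AS blocked_by
FROM tickets a
LEFT JOIN agents b ON a.agent_id = b.id
LEFT JOIN tickets c ON a.blocked_by = c.id

Result:
title          | agent | blocked_by    
---------------+-------+---------------
Export error   | Ivan  | NULL          
Wrong timezone | Alice | Export error  
Missing icon   | NULL  | NULL          
Bad redirect   | Rosa  | Wrong timezone
Memory leak    | Ivan  | Wrong timezone
Broken link    | Ivan  | NULL          
Timeout error  | Ivan  | Missing icon  


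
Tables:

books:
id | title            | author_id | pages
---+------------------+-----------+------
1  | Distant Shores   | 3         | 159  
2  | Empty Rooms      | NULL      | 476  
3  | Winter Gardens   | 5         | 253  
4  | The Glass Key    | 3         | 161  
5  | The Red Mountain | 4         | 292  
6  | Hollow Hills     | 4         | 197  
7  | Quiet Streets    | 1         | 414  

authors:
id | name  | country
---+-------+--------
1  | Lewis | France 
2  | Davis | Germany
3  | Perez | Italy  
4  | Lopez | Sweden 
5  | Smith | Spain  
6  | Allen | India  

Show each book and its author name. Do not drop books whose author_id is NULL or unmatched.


LEFT JOIN keeps every row from books (the left table); where author_id has no match in authors, the author columns become NULL. Walk through each book:
  - book 1 (Distant Shores): author_id=3 -> matches Perez
  - book 2 (Empty Rooms): author_id=NULL, no match -> kept with NULL
  - book 3 (Winter Gardens): author_id=5 -> matches Smith
  - book 4 (The Glass Key): author_id=3 -> matches Perez
  - book 5 (The Red Mountain): author_id=4 -> matches Lopez
  - book 6 (Hollow Hills): author_id=4 -> matches Lopez
  - book 7 (Quiet Streets): author_id=1 -> matches Lewis
All 7 rows appear; 1 has NULL author.

SQL:
SELECT a.title, b.name AS author
FROM books a
LEFT JOIN authors b ON a.author_id = b.id

Result:
title            | author
-----------------+-------
Distant Shores   | Perez 
Empty Rooms      | NULL  
Winter Gardens   | Smith 
The Glass Key    | Perez 
The Red Mountain | Lopez 
Hollow Hills     | Lopez 
Quiet Streets    | Lewis 


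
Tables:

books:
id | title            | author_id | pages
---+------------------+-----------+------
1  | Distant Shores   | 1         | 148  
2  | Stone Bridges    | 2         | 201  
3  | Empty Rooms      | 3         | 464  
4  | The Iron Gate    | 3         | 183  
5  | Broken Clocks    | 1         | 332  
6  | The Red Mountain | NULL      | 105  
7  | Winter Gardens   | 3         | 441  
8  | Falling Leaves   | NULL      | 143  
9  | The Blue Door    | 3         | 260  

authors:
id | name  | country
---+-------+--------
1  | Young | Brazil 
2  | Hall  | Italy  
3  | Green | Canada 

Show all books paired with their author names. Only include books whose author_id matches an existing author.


INNER JOIN keeps only books rows whose author_id matches an id in authors. Walk through each book:
  - book 1 (Distant Shores): author_id=1 -> matches Young
  - book 2 (Stone Bridges): author_id=2 -> matches Hall
  - book 3 (Empty Rooms): author_id=3 -> matches Green
  - book 4 (The Iron Gate): author_id=3 -> matches Green
  - book 5 (Broken Clocks): author_id=1 -> matches Young
  - book 6 (The Red Mountain): author_id=NULL, no match -> dropped
  - book 7 (Winter Gardens): author_id=3 -> matches Green
  - book 8 (Falling Leaves): author_id=NULL, no match -> dropped
  - book 9 (The Blue Door): author_id=3 -> matches Green
So 2 of 9 rows are dropped.

SQL:
SELECT a.title, b.name AS author
FROM books a
INNER JOIN authors b ON a.author_id = b.id

Result:
title          | author
---------------+-------
Distant Shores | Young 
Stone Bridges  | Hall  
Empty Rooms    | Green 
The Iron Gate  | Green 
Broken Clocks  | Young 
Winter Gardens | Green 
The Blue Door  | Green 


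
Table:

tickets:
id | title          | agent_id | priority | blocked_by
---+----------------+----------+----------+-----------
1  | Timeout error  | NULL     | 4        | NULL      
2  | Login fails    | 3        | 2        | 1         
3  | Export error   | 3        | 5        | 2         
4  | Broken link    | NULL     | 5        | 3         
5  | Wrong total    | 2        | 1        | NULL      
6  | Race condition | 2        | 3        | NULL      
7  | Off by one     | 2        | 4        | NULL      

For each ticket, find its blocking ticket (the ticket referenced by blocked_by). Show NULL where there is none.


This is a self-join: tickets is joined to a second copy of itself, matching each row's blocked_by to another row's id. Use LEFT JOIN so rows with blocked_by=NULL are kept.
  - ticket 1 (Timeout error): blocked_by=NULL -> NULL
  - ticket 2 (Login fails): blocked_by=1 -> Timeout error
  - ticket 3 (Export error): blocked_by=2 -> Login fails
  - ticket 4 (Broken link): blocked_by=3 -> Export error
  - ticket 5 (Wrong total): blocked_by=NULL -> NULL
  - ticket 6 (Race condition): blocked_by=NULL -> NULL
  - ticket 7 (Off by one): blocked_by=NULL -> NULL

SQL:
SELECT a.title AS item, b.title AS blocked_by
FROM tickets a
LEFT JOIN tickets b ON a.blocked_by = b.id

Result:
item           | blocked_by   
---------------+--------------
Timeout error  | NULL         
Login fails    | Timeout error
Export error   | Login fails  
Broken link    | Export error 
Wrong total    | NULL         
Race condition | NULL         
Off by one     | NULL         


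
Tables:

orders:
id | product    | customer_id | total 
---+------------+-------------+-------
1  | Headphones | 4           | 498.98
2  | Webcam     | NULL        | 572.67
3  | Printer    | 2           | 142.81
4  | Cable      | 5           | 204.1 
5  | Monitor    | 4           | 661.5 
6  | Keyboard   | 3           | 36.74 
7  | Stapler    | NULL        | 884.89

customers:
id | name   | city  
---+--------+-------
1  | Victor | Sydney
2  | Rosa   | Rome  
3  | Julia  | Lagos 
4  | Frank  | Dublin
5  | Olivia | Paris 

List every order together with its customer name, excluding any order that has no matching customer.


INNER JOIN keeps only orders rows whose customer_id matches an id in customers. Walk through each order:
  - order 1 (Headphones): customer_id=4 -> matches Frank
  - order 2 (Webcam): customer_id=NULL, no match -> dropped
  - order 3 (Printer): customer_id=2 -> matches Rosa
  - order 4 (Cable): customer_id=5 -> matches Olivia
  - order 5 (Monitor): customer_id=4 -> matches Frank
  - order 6 (Keyboard): customer_id=3 -> matches Julia
  - order 7 (Stapler): customer_id=NULL, no match -> dropped
So 2 of 7 rows are dropped.

SQL:
SELECT a.product, b.name AS customer
FROM orders a
INNER JOIN customers b ON a.customer_id = b.id

Result:
product    | customer
-----------+---------
Headphones | Frank   
Printer    | Rosa    
Cable      | Olivia  
Monitor    | Frank   
Keyboard   | Julia   


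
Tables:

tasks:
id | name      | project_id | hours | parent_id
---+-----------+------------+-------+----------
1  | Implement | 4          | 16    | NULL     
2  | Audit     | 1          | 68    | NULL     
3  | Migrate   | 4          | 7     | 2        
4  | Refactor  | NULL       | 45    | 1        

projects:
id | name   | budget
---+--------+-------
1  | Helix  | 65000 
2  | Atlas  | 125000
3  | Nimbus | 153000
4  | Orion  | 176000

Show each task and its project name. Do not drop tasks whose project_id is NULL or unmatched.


LEFT JOIN keeps every row from tasks (the left table); where project_id has no match in projects, the project columns become NULL. Walk through each task:
  - task 1 (Implement): project_id=4 -> matches Orion
  - task 2 (Audit): project_id=1 -> matches Helix
  - task 3 (Migrate): project_id=4 -> matches Orion
  - task 4 (Refactor): project_id=NULL, no match -> kept with NULL
All 4 rows appear; 1 has NULL project.

SQL:
SELECT a.name, b.name AS project
FROM tasks a
LEFT JOIN projects b ON a.project_id = b.id

Result:
name      | project
----------+--------
Implement | Orion  
Audit     | Helix  
Migrate   | Orion  
Refactor  | NULL   


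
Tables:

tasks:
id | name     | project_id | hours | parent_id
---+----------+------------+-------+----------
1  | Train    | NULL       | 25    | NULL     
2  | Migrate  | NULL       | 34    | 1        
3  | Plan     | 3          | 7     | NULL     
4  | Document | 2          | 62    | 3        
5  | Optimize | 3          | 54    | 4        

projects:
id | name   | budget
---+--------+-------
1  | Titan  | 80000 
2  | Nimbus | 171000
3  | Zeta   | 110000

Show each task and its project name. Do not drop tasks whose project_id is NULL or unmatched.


LEFT JOIN keeps every row from tasks (the left table); where project_id has no match in projects, the project columns become NULL. Walk through each task:
  - task 1 (Train): project_id=NULL, no match -> kept with NULL
  - task 2 (Migrate): project_id=NULL, no match -> kept with NULL
  - task 3 (Plan): project_id=3 -> matches Zeta
  - task 4 (Document): project_id=2 -> matches Nimbus
  - task 5 (Optimize): project_id=3 -> matches Zeta
All 5 rows appear; 2 have NULL project.

SQL:
SELECT a.name, b.name AS project
FROM tasks a
LEFT JOIN projects b ON a.project_id = b.id

Result:
name     | project
---------+--------
Train    | NULL   
Migrate  | NULL   
Plan     | Zeta   
Document | Nimbus 
Optimize | Zeta   


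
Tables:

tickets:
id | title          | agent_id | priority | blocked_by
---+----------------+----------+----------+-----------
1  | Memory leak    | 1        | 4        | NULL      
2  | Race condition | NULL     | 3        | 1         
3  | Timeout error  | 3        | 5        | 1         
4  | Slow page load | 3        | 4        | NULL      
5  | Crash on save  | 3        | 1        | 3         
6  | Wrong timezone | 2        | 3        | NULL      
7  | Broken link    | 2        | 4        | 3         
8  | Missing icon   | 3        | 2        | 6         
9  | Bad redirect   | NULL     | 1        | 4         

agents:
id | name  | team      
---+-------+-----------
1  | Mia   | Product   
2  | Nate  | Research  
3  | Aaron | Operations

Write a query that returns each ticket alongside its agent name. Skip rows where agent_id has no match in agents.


INNER JOIN keeps only tickets rows whose agent_id matches an id in agents. Walk through each ticket:
  - ticket 1 (Memory leak): agent_id=1 -> matches Mia
  - ticket 2 (Race condition): agent_id=NULL, no match -> dropped
  - ticket 3 (Timeout error): agent_id=3 -> matches Aaron
  - ticket 4 (Slow page load): agent_id=3 -> matches Aaron
  - ticket 5 (Crash on save): agent_id=3 -> matches Aaron
  - ticket 6 (Wrong timezone): agent_id=2 -> matches Nate
  - ticket 7 (Broken link): agent_id=2 -> matches Nate
  - ticket 8 (Missing icon): agent_id=3 -> matches Aaron
  - ticket 9 (Bad redirect): agent_id=NULL, no match -> dropped
So 2 of 9 rows are dropped.

SQL:
SELECT a.title, b.name AS agent
FROM tickets a
INNER JOIN agents b ON a.agent_id = b.id

Result:
title          | agent
---------------+------
Memory leak    | Mia  
Timeout error  | Aaron
Slow page load | Aaron
Crash on save  | Aaron
Wrong timezone | Nate 
Broken link    | Nate 
Missing icon   | Aaron


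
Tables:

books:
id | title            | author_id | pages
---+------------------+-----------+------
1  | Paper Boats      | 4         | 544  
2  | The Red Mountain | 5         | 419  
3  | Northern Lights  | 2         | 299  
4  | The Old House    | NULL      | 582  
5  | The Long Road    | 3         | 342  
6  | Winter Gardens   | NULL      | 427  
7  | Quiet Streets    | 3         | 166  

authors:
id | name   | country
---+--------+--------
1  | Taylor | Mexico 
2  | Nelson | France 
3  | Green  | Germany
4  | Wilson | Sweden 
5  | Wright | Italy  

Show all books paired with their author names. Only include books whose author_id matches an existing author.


INNER JOIN keeps only books rows whose author_id matches an id in authors. Walk through each book:
  - book 1 (Paper Boats): author_id=4 -> matches Wilson
  - book 2 (The Red Mountain): author_id=5 -> matches Wright
  - book 3 (Northern Lights): author_id=2 -> matches Nelson
  - book 4 (The Old House): author_id=NULL, no match -> dropped
  - book 5 (The Long Road): author_id=3 -> matches Green
  - book 6 (Winter Gardens): author_id=NULL, no match -> dropped
  - book 7 (Quiet Streets): author_id=3 -> matches Green
So 2 of 7 rows are dropped.

SQL:
SELECT a.title, b.name AS author
FROM books a
INNER JOIN authors b ON a.author_id = b.id

Result:
title            | author
-----------------+-------
Paper Boats      | Wilson
The Red Mountain | Wright
Northern Lights  | Nelson
The Long Road    | Green 
Quiet Streets    | Green 


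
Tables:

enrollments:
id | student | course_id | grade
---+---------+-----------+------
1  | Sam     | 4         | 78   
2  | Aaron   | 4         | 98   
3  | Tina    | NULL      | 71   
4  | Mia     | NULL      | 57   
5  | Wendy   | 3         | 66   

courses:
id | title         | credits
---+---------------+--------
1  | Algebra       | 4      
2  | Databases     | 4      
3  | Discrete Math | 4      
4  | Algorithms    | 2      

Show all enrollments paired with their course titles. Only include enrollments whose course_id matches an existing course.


INNER JOIN keeps only enrollments rows whose course_id matches an id in courses. Walk through each enrollment:
  - enrollment 1 (Sam): course_id=4 -> matches Algorithms
  - enrollment 2 (Aaron): course_id=4 -> matches Algorithms
  - enrollment 3 (Tina): course_id=NULL, no match -> dropped
  - enrollment 4 (Mia): course_id=NULL, no match -> dropped
  - enrollment 5 (Wendy): course_id=3 -> matches Discrete Math
So 2 of 5 rows are dropped.

SQL:
SELECT a.student, b.title AS course
FROM enrollments a
INNER JOIN courses b ON a.course_id = b.id

Result:
student | course       
--------+--------------
Sam     | Algorithms   
Aaron   | Algorithms   
Wendy   | Discrete Math


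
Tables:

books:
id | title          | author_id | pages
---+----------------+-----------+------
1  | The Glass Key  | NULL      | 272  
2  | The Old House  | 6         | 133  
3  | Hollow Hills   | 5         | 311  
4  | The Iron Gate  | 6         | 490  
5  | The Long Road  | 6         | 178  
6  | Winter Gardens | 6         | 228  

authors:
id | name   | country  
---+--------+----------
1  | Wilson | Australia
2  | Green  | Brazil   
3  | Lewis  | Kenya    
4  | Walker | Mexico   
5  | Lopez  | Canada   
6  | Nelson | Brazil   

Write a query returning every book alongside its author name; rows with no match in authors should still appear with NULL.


LEFT JOIN keeps every row from books (the left table); where author_id has no match in authors, the author columns become NULL. Walk through each book:
  - book 1 (The Glass Key): author_id=NULL, no match -> kept with NULL
  - book 2 (The Old House): author_id=6 -> matches Nelson
  - book 3 (Hollow Hills): author_id=5 -> matches Lopez
  - book 4 (The Iron Gate): author_id=6 -> matches Nelson
  - book 5 (The Long Road): author_id=6 -> matches Nelson
  - book 6 (Winter Gardens): author_id=6 -> matches Nelson
All 6 rows appear; 1 has NULL author.

SQL:
SELECT a.title, b.name AS author
FROM books a
LEFT JOIN authors b ON a.author_id = b.id

Result:
title          | author
---------------+-------
The Glass Key  | NULL  
The Old House  | Nelson
Hollow Hills   | Lopez 
The Iron Gate  | Nelson
The Long Road  | Nelson
Winter Gardens | Nelson


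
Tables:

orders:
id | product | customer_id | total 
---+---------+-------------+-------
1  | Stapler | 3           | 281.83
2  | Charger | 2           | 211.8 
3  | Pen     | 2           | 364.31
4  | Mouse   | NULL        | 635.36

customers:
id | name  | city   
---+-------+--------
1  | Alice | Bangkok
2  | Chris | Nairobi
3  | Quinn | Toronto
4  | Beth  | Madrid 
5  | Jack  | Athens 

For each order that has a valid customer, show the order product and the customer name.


INNER JOIN keeps only orders rows whose customer_id matches an id in customers. Walk through each order:
  - order 1 (Stapler): customer_id=3 -> matches Quinn
  - order 2 (Charger): customer_id=2 -> matches Chris
  - order 3 (Pen): customer_id=2 -> matches Chris
  - order 4 (Mouse): customer_id=NULL, no match -> dropped
So 1 of 4 rows is dropped.

SQL:
SELECT a.product, b.name AS customer
FROM orders a
INNER JOIN customers b ON a.customer_id = b.id

Result:
product | customer
--------+---------
Stapler | Quinn   
Charger | Chris   
Pen     | Chris   


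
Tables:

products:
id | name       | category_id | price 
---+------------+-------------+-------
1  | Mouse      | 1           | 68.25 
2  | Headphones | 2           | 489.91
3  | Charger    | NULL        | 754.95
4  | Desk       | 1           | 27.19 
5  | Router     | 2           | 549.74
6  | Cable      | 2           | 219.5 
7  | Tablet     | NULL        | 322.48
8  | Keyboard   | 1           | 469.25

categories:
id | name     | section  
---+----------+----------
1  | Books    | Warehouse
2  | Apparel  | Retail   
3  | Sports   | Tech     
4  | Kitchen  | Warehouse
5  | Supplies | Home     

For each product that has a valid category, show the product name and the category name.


INNER JOIN keeps only products rows whose category_id matches an id in categories. Walk through each product:
  - product 1 (Mouse): category_id=1 -> matches Books
  - product 2 (Headphones): category_id=2 -> matches Apparel
  - product 3 (Charger): category_id=NULL, no match -> dropped
  - product 4 (Desk): category_id=1 -> matches Books
  - product 5 (Router): category_id=2 -> matches Apparel
  - product 6 (Cable): category_id=2 -> matches Apparel
  - product 7 (Tablet): category_id=NULL, no match -> dropped
  - product 8 (Keyboard): category_id=1 -> matches Books
So 2 of 8 rows are dropped.

SQL:
SELECT a.name, b.name AS category
FROM products a
INNER JOIN categories b ON a.category_id = b.id

Result:
name       | category
-----------+---------
Mouse      | Books   
Headphones | Apparel 
Desk       | Books   
Router     | Apparel 
Cable      | Apparel 
Keyboard   | Books   


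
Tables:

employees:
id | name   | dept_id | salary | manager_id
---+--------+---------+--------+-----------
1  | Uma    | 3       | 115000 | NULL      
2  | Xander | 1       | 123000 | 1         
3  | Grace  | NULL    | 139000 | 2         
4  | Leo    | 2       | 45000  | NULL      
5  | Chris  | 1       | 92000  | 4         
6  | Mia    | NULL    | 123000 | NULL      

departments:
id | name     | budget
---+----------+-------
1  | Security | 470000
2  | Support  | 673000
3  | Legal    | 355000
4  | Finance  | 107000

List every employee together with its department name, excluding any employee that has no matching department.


INNER JOIN keeps only employees rows whose dept_id matches an id in departments. Walk through each employee:
  - employee 1 (Uma): dept_id=3 -> matches Legal
  - employee 2 (Xander): dept_id=1 -> matches Security
  - employee 3 (Grace): dept_id=NULL, no match -> dropped
  - employee 4 (Leo): dept_id=2 -> matches Support
  - employee 5 (Chris): dept_id=1 -> matches Security
  - employee 6 (Mia): dept_id=NULL, no match -> dropped
So 2 of 6 rows are dropped.

SQL:
SELECT a.name, b.name AS department
FROM employees a
INNER JOIN departments b ON a.dept_id = b.id

Result:
name   | department
-------+-----------
Uma    | Legal     
Xander | Security  
Leo    | Support   
Chris  | Security  


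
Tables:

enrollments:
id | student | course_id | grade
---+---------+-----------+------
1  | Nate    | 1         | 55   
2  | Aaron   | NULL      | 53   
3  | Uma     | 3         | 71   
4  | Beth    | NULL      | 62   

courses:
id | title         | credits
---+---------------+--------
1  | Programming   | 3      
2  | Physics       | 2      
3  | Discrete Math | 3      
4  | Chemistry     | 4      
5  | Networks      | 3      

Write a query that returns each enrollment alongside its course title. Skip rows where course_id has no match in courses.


INNER JOIN keeps only enrollments rows whose course_id matches an id in courses. Walk through each enrollment:
  - enrollment 1 (Nate): course_id=1 -> matches Programming
  - enrollment 2 (Aaron): course_id=NULL, no match -> dropped
  - enrollment 3 (Uma): course_id=3 -> matches Discrete Math
  - enrollment 4 (Beth): course_id=NULL, no match -> dropped
So 2 of 4 rows are dropped.

SQL:
SELECT a.student, b.title AS course
FROM enrollments a
INNER JOIN courses b ON a.course_id = b.id

Result:
student | course       
--------+--------------
Nate    | Programming  
Uma     | Discrete Math


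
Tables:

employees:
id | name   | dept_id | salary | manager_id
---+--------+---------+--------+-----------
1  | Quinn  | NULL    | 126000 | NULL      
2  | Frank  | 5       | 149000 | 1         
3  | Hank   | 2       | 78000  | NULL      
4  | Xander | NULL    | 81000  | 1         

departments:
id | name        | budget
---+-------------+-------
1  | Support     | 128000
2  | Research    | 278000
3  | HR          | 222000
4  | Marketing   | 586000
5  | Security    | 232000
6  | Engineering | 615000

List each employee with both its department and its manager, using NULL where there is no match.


Two LEFT JOINs from the same base table employees: one to departments via dept_id, one to employees itself via manager_id. Both are LEFT so every employee is preserved.
Match against departments:
  - employee 1 (Quinn): dept_id=NULL, no match -> kept with NULL
  - employee 2 (Frank): dept_id=5 -> matches Security
  - employee 3 (Hank): dept_id=2 -> matches Research
  - employee 4 (Xander): dept_id=NULL, no match -> kept with NULL
Match against employees (self):
  - employee 1 (Quinn): manager_id=NULL -> NULL
  - employee 2 (Frank): manager_id=1 -> Quinn
  - employee 3 (Hank): manager_id=NULL -> NULL
  - employee 4 (Xander): manager_id=1 -> Quinn

SQL:
SELECT a.name, b.name AS department, c.name AS manager
FROM employees a
LEFT JOIN departments b ON a.dept_id = b.id
LEFT JOIN employees c ON a.manager_id = c.id

Result:
name   | department | manager
-------+------------+--------
Quinn  | NULL       | NULL   
Frank  | Security   | Quinn  
Hank   | Research   | NULL   
Xander | NULL       | Quinn  


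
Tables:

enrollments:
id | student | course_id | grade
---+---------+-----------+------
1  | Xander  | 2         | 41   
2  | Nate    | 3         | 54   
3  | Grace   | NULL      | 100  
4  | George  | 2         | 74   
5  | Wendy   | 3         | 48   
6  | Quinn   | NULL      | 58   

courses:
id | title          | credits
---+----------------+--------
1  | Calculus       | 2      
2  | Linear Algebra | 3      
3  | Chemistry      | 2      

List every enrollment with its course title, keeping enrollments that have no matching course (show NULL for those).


LEFT JOIN keeps every row from enrollments (the left table); where course_id has no match in courses, the course columns become NULL. Walk through each enrollment:
  - enrollment 1 (Xander): course_id=2 -> matches Linear Algebra
  - enrollment 2 (Nate): course_id=3 -> matches Chemistry
  - enrollment 3 (Grace): course_id=NULL, no match -> kept with NULL
  - enrollment 4 (George): course_id=2 -> matches Linear Algebra
  - enrollment 5 (Wendy): course_id=3 -> matches Chemistry
  - enrollment 6 (Quinn): course_id=NULL, no match -> kept with NULL
All 6 rows appear; 2 have NULL course.

SQL:
SELECT a.student, b.title AS course
FROM enrollments a
LEFT JOIN courses b ON a.course_id = b.id

Result:
student | course        
--------+---------------
Xander  | Linear Algebra
Nate    | Chemistry     
Grace   | NULL          
George  | Linear Algebra
Wendy   | Chemistry     
Quinn   | NULL          


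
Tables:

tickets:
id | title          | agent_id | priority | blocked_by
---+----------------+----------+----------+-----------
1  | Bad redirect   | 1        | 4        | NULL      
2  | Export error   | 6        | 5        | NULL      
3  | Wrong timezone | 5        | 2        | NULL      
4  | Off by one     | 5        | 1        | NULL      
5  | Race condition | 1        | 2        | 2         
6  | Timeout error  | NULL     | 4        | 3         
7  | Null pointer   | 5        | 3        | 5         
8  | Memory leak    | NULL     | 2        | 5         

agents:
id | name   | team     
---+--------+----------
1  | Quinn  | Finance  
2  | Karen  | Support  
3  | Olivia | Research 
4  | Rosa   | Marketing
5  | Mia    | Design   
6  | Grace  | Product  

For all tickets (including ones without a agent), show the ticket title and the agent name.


LEFT JOIN keeps every row from tickets (the left table); where agent_id has no match in agents, the agent columns become NULL. Walk through each ticket:
  - ticket 1 (Bad redirect): agent_id=1 -> matches Quinn
  - ticket 2 (Export error): agent_id=6 -> matches Grace
  - ticket 3 (Wrong timezone): agent_id=5 -> matches Mia
  - ticket 4 (Off by one): agent_id=5 -> matches Mia
  - ticket 5 (Race condition): agent_id=1 -> matches Quinn
  - ticket 6 (Timeout error): agent_id=NULL, no match -> kept with NULL
  - ticket 7 (Null pointer): agent_id=5 -> matches Mia
  - ticket 8 (Memory leak): agent_id=NULL, no match -> kept with NULL
All 8 rows appear; 2 have NULL agent.

SQL:
SELECT a.title, b.name AS agent
FROM tickets a
LEFT JOIN agents b ON a.agent_id = b.id

Result:
title          | agent
---------------+------
Bad redirect   | Quinn
Export error   | Grace
Wrong timezone | Mia  
Off by one     | Mia  
Race condition | Quinn
Timeout error  | NULL 
Null pointer   | Mia  
Memory leak    | NULL 


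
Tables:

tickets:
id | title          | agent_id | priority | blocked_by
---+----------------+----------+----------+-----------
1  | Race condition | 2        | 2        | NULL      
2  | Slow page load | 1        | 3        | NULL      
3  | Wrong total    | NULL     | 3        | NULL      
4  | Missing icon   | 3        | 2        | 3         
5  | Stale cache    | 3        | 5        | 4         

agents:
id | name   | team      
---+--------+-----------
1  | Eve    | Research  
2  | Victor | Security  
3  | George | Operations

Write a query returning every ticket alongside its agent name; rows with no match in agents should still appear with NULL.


LEFT JOIN keeps every row from tickets (the left table); where agent_id has no match in agents, the agent columns become NULL. Walk through each ticket:
  - ticket 1 (Race condition): agent_id=2 -> matches Victor
  - ticket 2 (Slow page load): agent_id=1 -> matches Eve
  - ticket 3 (Wrong total): agent_id=NULL, no match -> kept with NULL
  - ticket 4 (Missing icon): agent_id=3 -> matches George
  - ticket 5 (Stale cache): agent_id=3 -> matches George
All 5 rows appear; 1 has NULL agent.

SQL:
SELECT a.title, b.name AS agent
FROM tickets a
LEFT JOIN agents b ON a.agent_id = b.id

Result:
title          | agent 
---------------+-------
Race condition | Victor
Slow page load | Eve   
Wrong total    | NULL  
Missing icon   | George
Stale cache    | George


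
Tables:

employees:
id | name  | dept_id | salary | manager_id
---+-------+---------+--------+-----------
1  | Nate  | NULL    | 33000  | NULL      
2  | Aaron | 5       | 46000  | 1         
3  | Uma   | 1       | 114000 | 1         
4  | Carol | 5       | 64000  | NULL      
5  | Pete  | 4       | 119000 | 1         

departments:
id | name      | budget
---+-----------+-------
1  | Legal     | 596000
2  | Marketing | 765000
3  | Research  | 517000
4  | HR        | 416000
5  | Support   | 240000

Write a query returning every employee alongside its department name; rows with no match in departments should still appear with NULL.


LEFT JOIN keeps every row from employees (the left table); where dept_id has no match in departments, the department columns become NULL. Walk through each employee:
  - employee 1 (Nate): dept_id=NULL, no match -> kept with NULL
  - employee 2 (Aaron): dept_id=5 -> matches Support
  - employee 3 (Uma): dept_id=1 -> matches Legal
  - employee 4 (Carol): dept_id=5 -> matches Support
  - employee 5 (Pete): dept_id=4 -> matches HR
All 5 rows appear; 1 has NULL department.

SQL:
SELECT a.name, b.name AS department
FROM employees a
LEFT JOIN departments b ON a.dept_id = b.id

Result:
name  | department
------+-----------
Nate  | NULL      
Aaron | Support   
Uma   | Legal     
Carol | Support   
Pete  | HR        


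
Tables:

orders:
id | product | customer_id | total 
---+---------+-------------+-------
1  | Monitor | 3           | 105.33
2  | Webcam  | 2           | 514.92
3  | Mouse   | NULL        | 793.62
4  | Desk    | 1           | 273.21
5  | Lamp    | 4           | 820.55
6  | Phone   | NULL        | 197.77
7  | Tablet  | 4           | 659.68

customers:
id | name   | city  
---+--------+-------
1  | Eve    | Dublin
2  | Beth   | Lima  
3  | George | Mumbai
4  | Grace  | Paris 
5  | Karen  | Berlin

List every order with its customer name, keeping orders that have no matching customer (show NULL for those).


LEFT JOIN keeps every row from orders (the left table); where customer_id has no match in customers, the customer columns become NULL. Walk through each order:
  - order 1 (Monitor): customer_id=3 -> matches George
  - order 2 (Webcam): customer_id=2 -> matches Beth
  - order 3 (Mouse): customer_id=NULL, no match -> kept with NULL
  - order 4 (Desk): customer_id=1 -> matches Eve
  - order 5 (Lamp): customer_id=4 -> matches Grace
  - order 6 (Phone): customer_id=NULL, no match -> kept with NULL
  - order 7 (Tablet): customer_id=4 -> matches Grace
All 7 rows appear; 2 have NULL customer.

SQL:
SELECT a.product, b.name AS customer
FROM orders a
LEFT JOIN customers b ON a.customer_id = b.id

Result:
product | customer
--------+---------
Monitor | George  
Webcam  | Beth    
Mouse   | NULL    
Desk    | Eve     
Lamp    | Grace   
Phone   | NULL    
Tablet  | Grace   


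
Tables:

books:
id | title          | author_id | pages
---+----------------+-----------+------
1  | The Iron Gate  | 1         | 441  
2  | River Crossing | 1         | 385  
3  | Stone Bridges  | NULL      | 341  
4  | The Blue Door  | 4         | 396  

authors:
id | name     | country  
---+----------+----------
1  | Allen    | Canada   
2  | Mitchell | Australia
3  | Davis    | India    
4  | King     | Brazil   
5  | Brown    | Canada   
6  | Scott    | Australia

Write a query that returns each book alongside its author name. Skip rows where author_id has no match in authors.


INNER JOIN keeps only books rows whose author_id matches an id in authors. Walk through each book:
  - book 1 (The Iron Gate): author_id=1 -> matches Allen
  - book 2 (River Crossing): author_id=1 -> matches Allen
  - book 3 (Stone Bridges): author_id=NULL, no match -> dropped
  - book 4 (The Blue Door): author_id=4 -> matches King
So 1 of 4 rows is dropped.

SQL:
SELECT a.title, b.name AS author
FROM books a
INNER JOIN authors b ON a.author_id = b.id

Result:
title          | author
---------------+-------
The Iron Gate  | Allen 
River Crossing | Allen 
The Blue Door  | King  


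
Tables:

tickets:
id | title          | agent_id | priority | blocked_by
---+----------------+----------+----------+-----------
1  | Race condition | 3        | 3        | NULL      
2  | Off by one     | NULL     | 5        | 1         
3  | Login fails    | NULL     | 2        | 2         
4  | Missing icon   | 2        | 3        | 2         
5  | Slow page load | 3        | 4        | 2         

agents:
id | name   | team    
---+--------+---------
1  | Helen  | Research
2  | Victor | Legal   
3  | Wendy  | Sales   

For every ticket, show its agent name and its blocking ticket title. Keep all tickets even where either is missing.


Two LEFT JOINs from the same base table tickets: one to agents via agent_id, one to tickets itself via blocked_by. Both are LEFT so every ticket is preserved.
Match against agents:
  - ticket 1 (Race condition): agent_id=3 -> matches Wendy
  - ticket 2 (Off by one): agent_id=NULL, no match -> kept with NULL
  - ticket 3 (Login fails): agent_id=NULL, no match -> kept with NULL
  - ticket 4 (Missing icon): agent_id=2 -> matches Victor
  - ticket 5 (Slow page load): agent_id=3 -> matches Wendy
Match against tickets (self):
  - ticket 1 (Race condition): blocked_by=NULL -> NULL
  - ticket 2 (Off by one): blocked_by=1 -> Race condition
  - ticket 3 (Login fails): blocked_by=2 -> Off by one
  - ticket 4 (Missing icon): blocked_by=2 -> Off by one
  - ticket 5 (Slow page load): blocked_by=2 -> Off by one

SQL:
SELECT a.title, b.name AS agent, c.title AS blocked_by
FROM tickets a
LEFT JOIN agents b ON a.agent_id = b.id
LEFT JOIN tickets c ON a.blocked_by = c.id

Result:
title          | agent  | blocked_by    
---------------+--------+---------------
Race condition | Wendy  | NULL          
Off by one     | NULL   | Race condition
Login fails    | NULL   | Off by one    
Missing icon   | Victor | Off by one    
Slow page load | Wendy  | Off by one    
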